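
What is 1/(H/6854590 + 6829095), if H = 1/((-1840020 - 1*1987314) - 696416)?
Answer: 31008451512500/211759661181756187499 ≈ 1.4643e-7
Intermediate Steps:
H = -1/4523750 (H = 1/((-1840020 - 1987314) - 696416) = 1/(-3827334 - 696416) = 1/(-4523750) = -1/4523750 ≈ -2.2106e-7)
1/(H/6854590 + 6829095) = 1/(-1/4523750/6854590 + 6829095) = 1/(-1/4523750*1/6854590 + 6829095) = 1/(-1/31008451512500 + 6829095) = 1/(211759661181756187499/31008451512500) = 31008451512500/211759661181756187499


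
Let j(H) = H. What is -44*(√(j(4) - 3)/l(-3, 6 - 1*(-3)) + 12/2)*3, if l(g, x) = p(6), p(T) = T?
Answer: -814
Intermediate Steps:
l(g, x) = 6
-44*(√(j(4) - 3)/l(-3, 6 - 1*(-3)) + 12/2)*3 = -44*(√(4 - 3)/6 + 12/2)*3 = -44*(√1*(⅙) + 12*(½))*3 = -44*(1*(⅙) + 6)*3 = -44*(⅙ + 6)*3 = -44*37/6*3 = -814/3*3 = -814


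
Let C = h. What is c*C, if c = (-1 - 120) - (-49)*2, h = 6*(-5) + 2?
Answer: 644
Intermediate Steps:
h = -28 (h = -30 + 2 = -28)
C = -28
c = -23 (c = -121 - 1*(-98) = -121 + 98 = -23)
c*C = -23*(-28) = 644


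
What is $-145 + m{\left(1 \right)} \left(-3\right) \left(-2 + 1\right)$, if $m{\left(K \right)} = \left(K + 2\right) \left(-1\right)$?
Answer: $-154$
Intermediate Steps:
$m{\left(K \right)} = -2 - K$ ($m{\left(K \right)} = \left(2 + K\right) \left(-1\right) = -2 - K$)
$-145 + m{\left(1 \right)} \left(-3\right) \left(-2 + 1\right) = -145 + \left(-2 - 1\right) \left(-3\right) \left(-2 + 1\right) = -145 + \left(-2 - 1\right) \left(-3\right) \left(-1\right) = -145 + \left(-3\right) \left(-3\right) \left(-1\right) = -145 + 9 \left(-1\right) = -145 - 9 = -154$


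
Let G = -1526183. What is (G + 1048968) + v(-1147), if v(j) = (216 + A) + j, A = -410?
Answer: -478556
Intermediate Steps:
v(j) = -194 + j (v(j) = (216 - 410) + j = -194 + j)
(G + 1048968) + v(-1147) = (-1526183 + 1048968) + (-194 - 1147) = -477215 - 1341 = -478556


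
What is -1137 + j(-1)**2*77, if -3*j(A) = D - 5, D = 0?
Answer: -8308/9 ≈ -923.11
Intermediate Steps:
j(A) = 5/3 (j(A) = -(0 - 5)/3 = -1/3*(-5) = 5/3)
-1137 + j(-1)**2*77 = -1137 + (5/3)**2*77 = -1137 + (25/9)*77 = -1137 + 1925/9 = -8308/9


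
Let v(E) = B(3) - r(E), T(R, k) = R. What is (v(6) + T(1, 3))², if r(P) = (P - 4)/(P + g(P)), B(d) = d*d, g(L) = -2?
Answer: 361/4 ≈ 90.250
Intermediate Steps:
B(d) = d²
r(P) = (-4 + P)/(-2 + P) (r(P) = (P - 4)/(P - 2) = (-4 + P)/(-2 + P))
v(E) = 9 - (-4 + E)/(-2 + E) (v(E) = 3² - (-4 + E)/(-2 + E) = 9 - (-4 + E)/(-2 + E))
(v(6) + T(1, 3))² = (2*(-7 + 4*6)/(-2 + 6) + 1)² = (2*(-7 + 24)/4 + 1)² = (2*(¼)*17 + 1)² = (17/2 + 1)² = (19/2)² = 361/4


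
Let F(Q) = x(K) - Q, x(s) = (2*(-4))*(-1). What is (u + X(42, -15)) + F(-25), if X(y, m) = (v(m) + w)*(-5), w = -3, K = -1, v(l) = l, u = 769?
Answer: 892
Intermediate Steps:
x(s) = 8 (x(s) = -8*(-1) = 8)
F(Q) = 8 - Q
X(y, m) = 15 - 5*m (X(y, m) = (m - 3)*(-5) = (-3 + m)*(-5) = 15 - 5*m)
(u + X(42, -15)) + F(-25) = (769 + (15 - 5*(-15))) + (8 - 1*(-25)) = (769 + (15 + 75)) + (8 + 25) = (769 + 90) + 33 = 859 + 33 = 892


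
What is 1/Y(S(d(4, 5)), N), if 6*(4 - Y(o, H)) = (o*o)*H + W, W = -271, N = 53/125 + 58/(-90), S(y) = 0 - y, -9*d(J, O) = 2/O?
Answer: 13668750/672047867 ≈ 0.020339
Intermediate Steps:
d(J, O) = -2/(9*O)
S(y) = -y
N = -248/1125 (N = 53*(1/125) + 58*(-1/90) = 53/125 - 29/45 = -248/1125 ≈ -0.22044)
Y(o, H) = 295/6 - H*o²/6 (Y(o, H) = 4 - ((o*o)*H - 271)/6 = 4 - (o²*H - 271)/6 = 4 - (H*o² - 271)/6 = 4 - (-271 + H*o²)/6 = 4 + (271/6 - H*o²/6) = 295/6 - H*o²/6)
1/Y(S(d(4, 5)), N) = 1/(295/6 - ⅙*(-248/1125)*(-(-2)/(9*5))²) = 1/(295/6 - ⅙*(-248/1125)*(-1*(-2/45))²) = 1/(295/6 - ⅙*(-248/1125)*(2/45)²) = 1/(295/6 - ⅙*(-248/1125)*4/2025) = 1/(295/6 + 496/6834375) = 1/(672047867/13668750) = 13668750/672047867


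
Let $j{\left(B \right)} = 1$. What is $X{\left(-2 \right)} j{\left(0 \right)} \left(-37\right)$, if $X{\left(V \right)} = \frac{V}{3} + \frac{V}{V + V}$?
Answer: $\frac{37}{6} \approx 6.1667$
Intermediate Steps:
$X{\left(V \right)} = \frac{1}{2} + \frac{V}{3}$ ($X{\left(V \right)} = V \frac{1}{3} + \frac{V}{2 V} = \frac{V}{3} + V \frac{1}{2 V} = \frac{V}{3} + \frac{1}{2} = \frac{1}{2} + \frac{V}{3}$)
$X{\left(-2 \right)} j{\left(0 \right)} \left(-37\right) = \left(\frac{1}{2} + \frac{1}{3} \left(-2\right)\right) 1 \left(-37\right) = \left(\frac{1}{2} - \frac{2}{3}\right) 1 \left(-37\right) = \left(- \frac{1}{6}\right) 1 \left(-37\right) = \left(- \frac{1}{6}\right) \left(-37\right) = \frac{37}{6}$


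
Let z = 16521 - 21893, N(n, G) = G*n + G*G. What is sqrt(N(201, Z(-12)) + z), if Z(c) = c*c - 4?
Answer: 8*sqrt(662) ≈ 205.83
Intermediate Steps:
Z(c) = -4 + c**2 (Z(c) = c**2 - 4 = -4 + c**2)
N(n, G) = G**2 + G*n (N(n, G) = G*n + G**2 = G**2 + G*n)
z = -5372
sqrt(N(201, Z(-12)) + z) = sqrt((-4 + (-12)**2)*((-4 + (-12)**2) + 201) - 5372) = sqrt((-4 + 144)*((-4 + 144) + 201) - 5372) = sqrt(140*(140 + 201) - 5372) = sqrt(140*341 - 5372) = sqrt(47740 - 5372) = sqrt(42368) = 8*sqrt(662)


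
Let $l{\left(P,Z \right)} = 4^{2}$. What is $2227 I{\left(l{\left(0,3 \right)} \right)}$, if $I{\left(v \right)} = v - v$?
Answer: $0$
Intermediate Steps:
$l{\left(P,Z \right)} = 16$
$I{\left(v \right)} = 0$
$2227 I{\left(l{\left(0,3 \right)} \right)} = 2227 \cdot 0 = 0$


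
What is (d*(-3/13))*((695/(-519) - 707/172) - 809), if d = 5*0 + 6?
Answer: 218112855/193414 ≈ 1127.7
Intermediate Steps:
d = 6 (d = 0 + 6 = 6)
(d*(-3/13))*((695/(-519) - 707/172) - 809) = (6*(-3/13))*((695/(-519) - 707/172) - 809) = (6*(-3*1/13))*((695*(-1/519) - 707*1/172) - 809) = (6*(-3/13))*((-695/519 - 707/172) - 809) = -18*(-486473/89268 - 809)/13 = -18/13*(-72704285/89268) = 218112855/193414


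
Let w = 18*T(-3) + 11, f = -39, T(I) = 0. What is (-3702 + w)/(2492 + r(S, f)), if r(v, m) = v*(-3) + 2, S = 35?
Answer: -3691/2389 ≈ -1.5450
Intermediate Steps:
r(v, m) = 2 - 3*v (r(v, m) = -3*v + 2 = 2 - 3*v)
w = 11 (w = 18*0 + 11 = 0 + 11 = 11)
(-3702 + w)/(2492 + r(S, f)) = (-3702 + 11)/(2492 + (2 - 3*35)) = -3691/(2492 + (2 - 105)) = -3691/(2492 - 103) = -3691/2389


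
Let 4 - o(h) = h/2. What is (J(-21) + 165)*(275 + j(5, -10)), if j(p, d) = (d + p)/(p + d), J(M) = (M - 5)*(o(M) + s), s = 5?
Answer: -94392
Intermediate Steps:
o(h) = 4 - h/2
J(M) = (-5 + M)*(9 - M/2) (J(M) = (M - 5)*((4 - M/2) + 5) = (-5 + M)*(9 - M/2))
j(p, d) = 1 (j(p, d) = (d + p)/(d + p) = 1)
(J(-21) + 165)*(275 + j(5, -10)) = ((-45 - ½*(-21)² + (23/2)*(-21)) + 165)*(275 + 1) = ((-45 - ½*441 - 483/2) + 165)*276 = ((-45 - 441/2 - 483/2) + 165)*276 = (-507 + 165)*276 = -342*276 = -94392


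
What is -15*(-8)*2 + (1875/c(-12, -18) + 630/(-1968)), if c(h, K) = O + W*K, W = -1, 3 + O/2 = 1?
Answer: 857805/2296 ≈ 373.61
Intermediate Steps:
O = -4 (O = -6 + 2*1 = -6 + 2 = -4)
c(h, K) = -4 - K
-15*(-8)*2 + (1875/c(-12, -18) + 630/(-1968)) = -15*(-8)*2 + (1875/(-4 - 1*(-18)) + 630/(-1968)) = 120*2 + (1875/(-4 + 18) + 630*(-1/1968)) = 240 + (1875/14 - 105/328) = 240 + 306765/2296 = 857805/2296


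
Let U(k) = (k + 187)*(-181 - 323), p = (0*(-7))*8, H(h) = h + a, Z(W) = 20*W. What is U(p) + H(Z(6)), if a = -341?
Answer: -94469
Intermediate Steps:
H(h) = -341 + h (H(h) = h - 341 = -341 + h)
p = 0 (p = 0*8 = 0)
U(k) = -94248 - 504*k (U(k) = (187 + k)*(-504) = -94248 - 504*k)
U(p) + H(Z(6)) = (-94248 - 504*0) + (-341 + 20*6) = (-94248 + 0) + (-341 + 120) = -94248 - 221 = -94469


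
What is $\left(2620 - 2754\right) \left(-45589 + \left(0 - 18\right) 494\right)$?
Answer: $7300454$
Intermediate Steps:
$\left(2620 - 2754\right) \left(-45589 + \left(0 - 18\right) 494\right) = - 134 \left(-45589 - 8892\right) = \left(-134\right) \left(-54481\right) = 7300454$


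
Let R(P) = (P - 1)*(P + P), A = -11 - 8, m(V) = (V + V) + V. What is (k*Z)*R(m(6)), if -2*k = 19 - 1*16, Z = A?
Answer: 17442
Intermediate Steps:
m(V) = 3*V (m(V) = 2*V + V = 3*V)
A = -19
Z = -19
R(P) = 2*P*(-1 + P) (R(P) = (-1 + P)*(2*P) = 2*P*(-1 + P))
k = -3/2 (k = -(19 - 1*16)/2 = -(19 - 16)/2 = -1/2*3 = -3/2 ≈ -1.5000)
(k*Z)*R(m(6)) = (-3/2*(-19))*(2*(3*6)*(-1 + 3*6)) = 57*(2*18*(-1 + 18))/2 = 57*(2*18*17)/2 = (57/2)*612 = 17442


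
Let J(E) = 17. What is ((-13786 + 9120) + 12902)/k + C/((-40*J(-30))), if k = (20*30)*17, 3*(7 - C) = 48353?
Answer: 31237/1275 ≈ 24.500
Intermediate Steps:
C = -48332/3 (C = 7 - ⅓*48353 = 7 - 48353/3 = -48332/3 ≈ -16111.)
k = 10200 (k = 600*17 = 10200)
((-13786 + 9120) + 12902)/k + C/((-40*J(-30))) = ((-13786 + 9120) + 12902)/10200 - 48332/(3*((-40*17))) = (-4666 + 12902)*(1/10200) - 48332/3/(-680) = 8236*(1/10200) - 48332/3*(-1/680) = 2059/2550 + 12083/510 = 31237/1275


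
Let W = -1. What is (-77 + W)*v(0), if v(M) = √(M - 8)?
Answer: -156*I*√2 ≈ -220.62*I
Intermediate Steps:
v(M) = √(-8 + M)
(-77 + W)*v(0) = (-77 - 1)*√(-8 + 0) = -156*I*√2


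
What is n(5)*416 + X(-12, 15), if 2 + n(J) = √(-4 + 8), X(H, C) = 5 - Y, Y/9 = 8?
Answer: -67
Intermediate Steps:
Y = 72 (Y = 9*8 = 72)
X(H, C) = -67 (X(H, C) = 5 - 1*72 = 5 - 72 = -67)
n(J) = 0 (n(J) = -2 + √(-4 + 8) = -2 + √4 = -2 + 2 = 0)
n(5)*416 + X(-12, 15) = 0*416 - 67 = 0 - 67 = -67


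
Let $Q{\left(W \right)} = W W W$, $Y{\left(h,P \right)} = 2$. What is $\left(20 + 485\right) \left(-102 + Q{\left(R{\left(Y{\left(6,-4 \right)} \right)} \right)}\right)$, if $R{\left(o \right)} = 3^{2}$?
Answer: $316635$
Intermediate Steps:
$R{\left(o \right)} = 9$
$Q{\left(W \right)} = W^{3}$ ($Q{\left(W \right)} = W^{2} W = W^{3}$)
$\left(20 + 485\right) \left(-102 + Q{\left(R{\left(Y{\left(6,-4 \right)} \right)} \right)}\right) = \left(20 + 485\right) \left(-102 + 9^{3}\right) = 505 \left(-102 + 729\right) = 505 \cdot 627 = 316635$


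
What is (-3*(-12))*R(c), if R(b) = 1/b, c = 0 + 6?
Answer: 6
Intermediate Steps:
c = 6
(-3*(-12))*R(c) = -3*(-12)/6 = 36*(1/6) = 6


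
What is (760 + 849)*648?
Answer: 1042632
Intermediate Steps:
(760 + 849)*648 = 1609*648 = 1042632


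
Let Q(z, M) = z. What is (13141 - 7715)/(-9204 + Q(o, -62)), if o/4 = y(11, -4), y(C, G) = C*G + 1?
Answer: -2713/4688 ≈ -0.57871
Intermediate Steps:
y(C, G) = 1 + C*G
o = -172 (o = 4*(1 + 11*(-4)) = 4*(1 - 44) = 4*(-43) = -172)
(13141 - 7715)/(-9204 + Q(o, -62)) = (13141 - 7715)/(-9204 - 172) = 5426/(-9376) = 5426*(-1/9376) = -2713/4688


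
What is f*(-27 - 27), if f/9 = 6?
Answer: -2916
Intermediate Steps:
f = 54 (f = 9*6 = 54)
f*(-27 - 27) = 54*(-27 - 27) = 54*(-54) = -2916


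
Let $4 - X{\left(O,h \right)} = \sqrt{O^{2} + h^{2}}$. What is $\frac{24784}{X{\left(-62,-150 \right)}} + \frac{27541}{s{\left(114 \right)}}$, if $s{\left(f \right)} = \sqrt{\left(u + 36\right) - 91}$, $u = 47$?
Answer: $- \frac{12392}{3291} - \frac{6196 \sqrt{6586}}{3291} - \frac{27541 i \sqrt{2}}{4} \approx -156.56 - 9737.2 i$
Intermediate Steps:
$s{\left(f \right)} = 2 i \sqrt{2}$ ($s{\left(f \right)} = \sqrt{\left(47 + 36\right) - 91} = \sqrt{83 - 91} = \sqrt{-8} = 2 i \sqrt{2}$)
$X{\left(O,h \right)} = 4 - \sqrt{O^{2} + h^{2}}$
$\frac{24784}{X{\left(-62,-150 \right)}} + \frac{27541}{s{\left(114 \right)}} = \frac{24784}{4 - \sqrt{\left(-62\right)^{2} + \left(-150\right)^{2}}} + \frac{27541}{2 i \sqrt{2}} = \frac{24784}{4 - \sqrt{3844 + 22500}} + 27541 \left(- \frac{i \sqrt{2}}{4}\right) = \frac{24784}{4 - \sqrt{26344}} - \frac{27541 i \sqrt{2}}{4} = \frac{24784}{4 - 2 \sqrt{6586}} - \frac{27541 i \sqrt{2}}{4}$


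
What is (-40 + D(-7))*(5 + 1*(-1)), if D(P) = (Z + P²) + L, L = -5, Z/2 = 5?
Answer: 56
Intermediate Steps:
Z = 10 (Z = 2*5 = 10)
D(P) = 5 + P² (D(P) = (10 + P²) - 5 = 5 + P²)
(-40 + D(-7))*(5 + 1*(-1)) = (-40 + (5 + (-7)²))*(5 + 1*(-1)) = (-40 + (5 + 49))*(5 - 1) = (-40 + 54)*4 = 14*4 = 56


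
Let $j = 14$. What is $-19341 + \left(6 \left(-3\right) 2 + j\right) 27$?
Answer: $-19935$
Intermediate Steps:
$-19341 + \left(6 \left(-3\right) 2 + j\right) 27 = -19341 + \left(6 \left(-3\right) 2 + 14\right) 27 = -19341 + \left(\left(-18\right) 2 + 14\right) 27 = -19341 + \left(-36 + 14\right) 27 = -19341 - 594 = -19935$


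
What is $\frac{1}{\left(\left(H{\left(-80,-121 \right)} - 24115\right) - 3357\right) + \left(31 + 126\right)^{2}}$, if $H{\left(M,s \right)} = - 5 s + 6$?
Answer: $- \frac{1}{2212} \approx -0.00045208$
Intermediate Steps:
$H{\left(M,s \right)} = 6 - 5 s$
$\frac{1}{\left(\left(H{\left(-80,-121 \right)} - 24115\right) - 3357\right) + \left(31 + 126\right)^{2}} = \frac{1}{\left(\left(\left(6 - -605\right) - 24115\right) - 3357\right) + \left(31 + 126\right)^{2}} = \frac{1}{\left(\left(\left(6 + 605\right) - 24115\right) - 3357\right) + 157^{2}} = \frac{1}{\left(\left(611 - 24115\right) - 3357\right) + 24649} = \frac{1}{\left(-23504 - 3357\right) + 24649} = \frac{1}{-26861 + 24649} = \frac{1}{-2212} = - \frac{1}{2212}$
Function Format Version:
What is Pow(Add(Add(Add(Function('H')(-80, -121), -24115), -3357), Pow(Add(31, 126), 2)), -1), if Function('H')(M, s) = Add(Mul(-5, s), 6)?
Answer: Rational(-1, 2212) ≈ -0.00045208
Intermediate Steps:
Function('H')(M, s) = Add(6, Mul(-5, s))
Pow(Add(Add(Add(Function('H')(-80, -121), -24115), -3357), Pow(Add(31, 126), 2)), -1) = Pow(Add(Add(Add(Add(6, Mul(-5, -121)), -24115), -3357), Pow(Add(31, 126), 2)), -1) = Pow(Add(Add(Add(Add(6, 605), -24115), -3357), Pow(157, 2)), -1) = Pow(Add(Add(Add(611, -24115), -3357), 24649), -1) = Pow(Add(Add(-23504, -3357), 24649), -1) = Pow(Add(-26861, 24649), -1) = Pow(-2212, -1) = Rational(-1, 2212)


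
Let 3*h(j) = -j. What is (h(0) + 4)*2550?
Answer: 10200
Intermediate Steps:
h(j) = -j/3 (h(j) = (-j)/3 = -j/3)
(h(0) + 4)*2550 = (-⅓*0 + 4)*2550 = (0 + 4)*2550 = 4*2550 = 10200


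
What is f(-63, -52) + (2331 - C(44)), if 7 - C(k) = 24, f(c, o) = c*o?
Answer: 5624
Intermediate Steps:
C(k) = -17 (C(k) = 7 - 1*24 = 7 - 24 = -17)
f(-63, -52) + (2331 - C(44)) = -63*(-52) + (2331 - 1*(-17)) = 3276 + (2331 + 17) = 3276 + 2348 = 5624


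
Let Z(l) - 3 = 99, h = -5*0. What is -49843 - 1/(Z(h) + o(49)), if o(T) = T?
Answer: -7526294/151 ≈ -49843.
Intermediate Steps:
h = 0
Z(l) = 102 (Z(l) = 3 + 99 = 102)
-49843 - 1/(Z(h) + o(49)) = -49843 - 1/(102 + 49) = -49843 - 1/151 = -7526294/151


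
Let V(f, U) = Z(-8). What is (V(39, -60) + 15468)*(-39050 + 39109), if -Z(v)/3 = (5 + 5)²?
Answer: 894912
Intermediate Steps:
Z(v) = -300 (Z(v) = -3*(5 + 5)² = -3*10² = -3*100 = -300)
V(f, U) = -300
(V(39, -60) + 15468)*(-39050 + 39109) = (-300 + 15468)*(-39050 + 39109) = 15168*59 = 894912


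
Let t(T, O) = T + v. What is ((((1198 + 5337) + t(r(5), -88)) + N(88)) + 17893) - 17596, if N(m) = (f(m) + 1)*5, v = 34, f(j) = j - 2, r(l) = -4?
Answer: 7297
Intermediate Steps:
f(j) = -2 + j
t(T, O) = 34 + T (t(T, O) = T + 34 = 34 + T)
N(m) = -5 + 5*m (N(m) = ((-2 + m) + 1)*5 = (-1 + m)*5 = -5 + 5*m)
((((1198 + 5337) + t(r(5), -88)) + N(88)) + 17893) - 17596 = ((((1198 + 5337) + (34 - 4)) + (-5 + 5*88)) + 17893) - 17596 = (((6535 + 30) + (-5 + 440)) + 17893) - 17596 = ((6565 + 435) + 17893) - 17596 = (7000 + 17893) - 17596 = 24893 - 17596 = 7297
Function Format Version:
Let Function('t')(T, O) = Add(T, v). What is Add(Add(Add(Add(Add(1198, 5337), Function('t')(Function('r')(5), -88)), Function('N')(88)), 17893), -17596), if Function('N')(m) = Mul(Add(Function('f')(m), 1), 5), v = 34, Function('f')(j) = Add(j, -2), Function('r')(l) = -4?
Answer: 7297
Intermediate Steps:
Function('f')(j) = Add(-2, j)
Function('t')(T, O) = Add(34, T) (Function('t')(T, O) = Add(T, 34) = Add(34, T))
Function('N')(m) = Add(-5, Mul(5, m)) (Function('N')(m) = Mul(Add(Add(-2, m), 1), 5) = Mul(Add(-1, m), 5) = Add(-5, Mul(5, m)))
Add(Add(Add(Add(Add(1198, 5337), Function('t')(Function('r')(5), -88)), Function('N')(88)), 17893), -17596) = Add(Add(Add(Add(Add(1198, 5337), Add(34, -4)), Add(-5, Mul(5, 88))), 17893), -17596) = Add(Add(Add(Add(6535, 30), Add(-5, 440)), 17893), -17596) = Add(Add(Add(6565, 435), 17893), -17596) = Add(Add(7000, 17893), -17596) = Add(24893, -17596) = 7297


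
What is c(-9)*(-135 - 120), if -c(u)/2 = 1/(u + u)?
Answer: -85/3 ≈ -28.333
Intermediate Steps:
c(u) = -1/u (c(u) = -2/(u + u) = -2*1/(2*u) = -1/u)
c(-9)*(-135 - 120) = (-1/(-9))*(-135 - 120) = -1*(-⅑)*(-255) = (⅑)*(-255) = -85/3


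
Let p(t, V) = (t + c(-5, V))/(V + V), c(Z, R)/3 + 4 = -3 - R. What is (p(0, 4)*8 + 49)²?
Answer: 256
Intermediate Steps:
c(Z, R) = -21 - 3*R (c(Z, R) = -12 + 3*(-3 - R) = -12 + (-9 - 3*R) = -21 - 3*R)
p(t, V) = (-21 + t - 3*V)/(2*V) (p(t, V) = (t + (-21 - 3*V))/(V + V) = (-21 + t - 3*V)/((2*V)) = (-21 + t - 3*V)*(1/(2*V)) = (-21 + t - 3*V)/(2*V))
(p(0, 4)*8 + 49)² = (((½)*(-21 + 0 - 3*4)/4)*8 + 49)² = (((½)*(¼)*(-21 + 0 - 12))*8 + 49)² = (((½)*(¼)*(-33))*8 + 49)² = (-33/8*8 + 49)² = (-33 + 49)² = 16² = 256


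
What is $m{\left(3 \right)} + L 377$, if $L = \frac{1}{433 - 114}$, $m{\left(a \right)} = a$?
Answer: $\frac{46}{11} \approx 4.1818$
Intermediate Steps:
$L = \frac{1}{319} \approx 0.0031348$
$m{\left(3 \right)} + L 377 = 3 + \frac{1}{319} \cdot 377 = 3 + \frac{13}{11} = \frac{46}{11}$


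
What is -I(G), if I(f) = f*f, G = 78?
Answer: -6084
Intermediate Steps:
I(f) = f²
-I(G) = -1*78² = -1*6084 = -6084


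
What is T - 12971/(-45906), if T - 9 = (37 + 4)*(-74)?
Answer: -19836097/6558 ≈ -3024.7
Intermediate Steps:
T = -3025 (T = 9 + (37 + 4)*(-74) = 9 + 41*(-74) = 9 - 3034 = -3025)
T - 12971/(-45906) = -3025 - 12971/(-45906) = -3025 - 12971*(-1/45906) = -3025 + 1853/6558 = -19836097/6558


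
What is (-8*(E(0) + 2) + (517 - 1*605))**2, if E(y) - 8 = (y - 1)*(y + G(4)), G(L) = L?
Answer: 18496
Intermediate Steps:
E(y) = 8 + (-1 + y)*(4 + y) (E(y) = 8 + (y - 1)*(y + 4) = 8 + (-1 + y)*(4 + y))
(-8*(E(0) + 2) + (517 - 1*605))**2 = (-8*((4 + 0**2 + 3*0) + 2) + (517 - 1*605))**2 = (-8*((4 + 0 + 0) + 2) + (517 - 605))**2 = (-8*(4 + 2) - 88)**2 = (-8*6 - 88)**2 = (-48 - 88)**2 = (-136)**2 = 18496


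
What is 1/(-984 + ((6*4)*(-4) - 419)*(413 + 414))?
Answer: -1/426889 ≈ -2.3425e-6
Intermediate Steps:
1/(-984 + ((6*4)*(-4) - 419)*(413 + 414)) = 1/(-984 + (24*(-4) - 419)*827) = 1/(-984 + (-96 - 419)*827) = 1/(-984 - 515*827) = 1/(-984 - 425905) = 1/(-426889) = -1/426889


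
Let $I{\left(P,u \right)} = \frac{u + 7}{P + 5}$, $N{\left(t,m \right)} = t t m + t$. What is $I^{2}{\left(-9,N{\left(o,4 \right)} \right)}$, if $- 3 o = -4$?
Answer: $\frac{19321}{1296} \approx 14.908$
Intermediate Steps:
$o = \frac{4}{3}$ ($o = \left(- \frac{1}{3}\right) \left(-4\right) = \frac{4}{3} \approx 1.3333$)
$N{\left(t,m \right)} = t + m t^{2}$ ($N{\left(t,m \right)} = t^{2} m + t = m t^{2} + t = t + m t^{2}$)
$I{\left(P,u \right)} = \frac{7 + u}{5 + P}$
$I^{2}{\left(-9,N{\left(o,4 \right)} \right)} = \left(\frac{7 + \frac{4 \left(1 + 4 \cdot \frac{4}{3}\right)}{3}}{5 - 9}\right)^{2} = \left(\frac{7 + \frac{4 \left(1 + \frac{16}{3}\right)}{3}}{-4}\right)^{2} = \left(- \frac{7 + \frac{4}{3} \cdot \frac{19}{3}}{4}\right)^{2} = \left(- \frac{7 + \frac{76}{9}}{4}\right)^{2} = \left(\left(- \frac{1}{4}\right) \frac{139}{9}\right)^{2} = \left(- \frac{139}{36}\right)^{2} = \frac{19321}{1296}$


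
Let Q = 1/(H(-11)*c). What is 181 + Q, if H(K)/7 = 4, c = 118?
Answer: 598025/3304 ≈ 181.00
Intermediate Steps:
H(K) = 28 (H(K) = 7*4 = 28)
Q = 1/3304 (Q = 1/(28*118) = (1/28)*(1/118) = 1/3304 ≈ 0.00030266)
181 + Q = 181 + 1/3304 = 598025/3304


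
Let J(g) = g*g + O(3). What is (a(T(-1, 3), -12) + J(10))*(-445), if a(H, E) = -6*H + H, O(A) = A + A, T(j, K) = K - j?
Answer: -38270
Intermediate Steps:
O(A) = 2*A
a(H, E) = -5*H
J(g) = 6 + g² (J(g) = g*g + 2*3 = g² + 6 = 6 + g²)
(a(T(-1, 3), -12) + J(10))*(-445) = (-5*(3 - 1*(-1)) + (6 + 10²))*(-445) = (-5*(3 + 1) + (6 + 100))*(-445) = (-5*4 + 106)*(-445) = (-20 + 106)*(-445) = 86*(-445) = -38270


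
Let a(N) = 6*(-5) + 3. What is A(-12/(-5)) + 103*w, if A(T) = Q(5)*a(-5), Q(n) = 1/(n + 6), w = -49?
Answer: -55544/11 ≈ -5049.5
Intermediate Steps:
a(N) = -27 (a(N) = -30 + 3 = -27)
Q(n) = 1/(6 + n)
A(T) = -27/11 (A(T) = -27/(6 + 5) = -27/11)
A(-12/(-5)) + 103*w = -27/11 + 103*(-49) = -27/11 - 5047 = -55544/11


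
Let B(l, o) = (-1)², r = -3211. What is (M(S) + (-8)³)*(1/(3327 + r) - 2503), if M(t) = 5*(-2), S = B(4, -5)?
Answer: 2613123/2 ≈ 1.3066e+6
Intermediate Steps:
B(l, o) = 1
S = 1
M(t) = -10
(M(S) + (-8)³)*(1/(3327 + r) - 2503) = (-10 + (-8)³)*(1/(3327 - 3211) - 2503) = (-10 - 512)*(1/116 - 2503) = -522*(1/116 - 2503) = -522*(-290347/116) = 2613123/2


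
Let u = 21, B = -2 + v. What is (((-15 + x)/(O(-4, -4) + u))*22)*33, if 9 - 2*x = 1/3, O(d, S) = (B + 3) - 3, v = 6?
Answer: -7744/25 ≈ -309.76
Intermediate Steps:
B = 4 (B = -2 + 6 = 4)
O(d, S) = 4 (O(d, S) = (4 + 3) - 3 = 7 - 3 = 4)
x = 13/3 (x = 9/2 - ½/3 = 9/2 - ½*⅓ = 9/2 - ⅙ = 13/3 ≈ 4.3333)
(((-15 + x)/(O(-4, -4) + u))*22)*33 = (((-15 + 13/3)/(4 + 21))*22)*33 = (-32/3/25*22)*33 = (-32/3*1/25*22)*33 = -32/75*22*33 = -704/75*33 = -7744/25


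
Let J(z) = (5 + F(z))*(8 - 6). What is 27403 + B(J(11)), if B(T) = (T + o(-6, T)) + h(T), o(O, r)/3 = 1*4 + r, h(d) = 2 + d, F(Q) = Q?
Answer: 27577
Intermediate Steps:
o(O, r) = 12 + 3*r (o(O, r) = 3*(1*4 + r) = 3*(4 + r) = 12 + 3*r)
J(z) = 10 + 2*z (J(z) = (5 + z)*(8 - 6) = (5 + z)*2 = 10 + 2*z)
B(T) = 14 + 5*T (B(T) = (T + (12 + 3*T)) + (2 + T) = (12 + 4*T) + (2 + T) = 14 + 5*T)
27403 + B(J(11)) = 27403 + (14 + 5*(10 + 2*11)) = 27403 + (14 + 5*(10 + 22)) = 27403 + (14 + 5*32) = 27403 + (14 + 160) = 27403 + 174 = 27577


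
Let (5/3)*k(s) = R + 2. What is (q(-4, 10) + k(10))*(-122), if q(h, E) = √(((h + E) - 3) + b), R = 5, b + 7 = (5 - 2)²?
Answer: -2562/5 - 122*√5 ≈ -785.20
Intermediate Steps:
b = 2 (b = -7 + (5 - 2)² = -7 + 3² = -7 + 9 = 2)
q(h, E) = √(-1 + E + h) (q(h, E) = √(((h + E) - 3) + 2) = √(((E + h) - 3) + 2) = √((-3 + E + h) + 2) = √(-1 + E + h))
k(s) = 21/5 (k(s) = 3*(5 + 2)/5 = (⅗)*7 = 21/5)
(q(-4, 10) + k(10))*(-122) = (√(-1 + 10 - 4) + 21/5)*(-122) = (√5 + 21/5)*(-122) = (21/5 + √5)*(-122) = -2562/5 - 122*√5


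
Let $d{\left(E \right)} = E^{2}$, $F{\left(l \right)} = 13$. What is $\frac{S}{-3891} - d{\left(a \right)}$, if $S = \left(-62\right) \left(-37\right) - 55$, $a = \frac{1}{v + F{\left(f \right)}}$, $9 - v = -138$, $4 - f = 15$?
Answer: $- \frac{57322291}{99609600} \approx -0.57547$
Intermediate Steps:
$f = -11$ ($f = 4 - 15 = -11$)
$v = 147$ ($v = 9 - -138 = 9 + 138 = 147$)
$a = \frac{1}{160}$ ($a = \frac{1}{147 + 13} = \frac{1}{160} \approx 0.00625$)
$S = 2239$ ($S = 2294 - 55 = 2239$)
$\frac{S}{-3891} - d{\left(a \right)} = \frac{2239}{-3891} - \left(\frac{1}{160}\right)^{2} = 2239 \left(- \frac{1}{3891}\right) - \frac{1}{25600} = - \frac{2239}{3891} - \frac{1}{25600} = - \frac{57322291}{99609600}$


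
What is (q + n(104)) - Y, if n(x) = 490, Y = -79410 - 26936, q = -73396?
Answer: 33440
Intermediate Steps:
Y = -106346
(q + n(104)) - Y = (-73396 + 490) - 1*(-106346) = -72906 + 106346 = 33440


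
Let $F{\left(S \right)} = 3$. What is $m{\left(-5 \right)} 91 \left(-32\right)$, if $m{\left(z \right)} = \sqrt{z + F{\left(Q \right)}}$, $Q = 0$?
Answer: $- 2912 i \sqrt{2} \approx - 4118.2 i$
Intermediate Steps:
$m{\left(z \right)} = \sqrt{3 + z}$ ($m{\left(z \right)} = \sqrt{z + 3} = \sqrt{3 + z}$)
$m{\left(-5 \right)} 91 \left(-32\right) = \sqrt{3 - 5} \cdot 91 \left(-32\right) = \sqrt{-2} \cdot 91 \left(-32\right) = i \sqrt{2} \cdot 91 \left(-32\right) = 91 i \sqrt{2} \left(-32\right) = - 2912 i \sqrt{2}$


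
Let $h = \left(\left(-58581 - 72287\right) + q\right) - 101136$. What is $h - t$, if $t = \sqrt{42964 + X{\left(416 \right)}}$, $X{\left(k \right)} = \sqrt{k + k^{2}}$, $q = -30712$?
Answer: $-262716 - 2 \sqrt{10741 + \sqrt{10842}} \approx -2.6292 \cdot 10^{5}$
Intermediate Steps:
$h = -262716$ ($h = \left(\left(-58581 - 72287\right) - 30712\right) - 101136 = \left(-130868 - 30712\right) - 101136 = -161580 - 101136 = -262716$)
$t = \sqrt{42964 + 4 \sqrt{10842}}$ ($t = \sqrt{42964 + \sqrt{416 \left(1 + 416\right)}} = \sqrt{42964 + \sqrt{416 \cdot 417}} = \sqrt{42964 + \sqrt{173472}} = \sqrt{42964 + 4 \sqrt{10842}} \approx 208.28$)
$h - t = -262716 - 2 \sqrt{10741 + \sqrt{10842}}$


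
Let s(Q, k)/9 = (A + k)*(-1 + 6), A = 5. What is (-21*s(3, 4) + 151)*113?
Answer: -944002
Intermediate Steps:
s(Q, k) = 225 + 45*k (s(Q, k) = 9*((5 + k)*(-1 + 6)) = 9*((5 + k)*5) = 9*(25 + 5*k) = 225 + 45*k)
(-21*s(3, 4) + 151)*113 = (-21*(225 + 45*4) + 151)*113 = (-21*(225 + 180) + 151)*113 = (-21*405 + 151)*113 = (-8505 + 151)*113 = -8354*113 = -944002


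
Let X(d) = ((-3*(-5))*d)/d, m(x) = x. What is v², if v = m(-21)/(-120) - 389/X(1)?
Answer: 9554281/14400 ≈ 663.49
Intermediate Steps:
X(d) = 15 (X(d) = (15*d)/d = 15)
v = -3091/120 (v = -21/(-120) - 389/15 = -21*(-1/120) - 389*1/15 = 7/40 - 389/15 = -3091/120 ≈ -25.758)
v² = (-3091/120)² = 9554281/14400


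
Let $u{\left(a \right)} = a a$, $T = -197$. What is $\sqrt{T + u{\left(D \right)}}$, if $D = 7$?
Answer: $2 i \sqrt{37} \approx 12.166 i$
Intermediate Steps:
$u{\left(a \right)} = a^{2}$
$\sqrt{T + u{\left(D \right)}} = \sqrt{-197 + 7^{2}} = \sqrt{-197 + 49} = \sqrt{-148} = 2 i \sqrt{37}$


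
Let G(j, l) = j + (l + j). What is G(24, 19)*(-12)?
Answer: -804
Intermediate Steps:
G(j, l) = l + 2*j (G(j, l) = j + (j + l) = l + 2*j)
G(24, 19)*(-12) = (19 + 2*24)*(-12) = (19 + 48)*(-12) = 67*(-12) = -804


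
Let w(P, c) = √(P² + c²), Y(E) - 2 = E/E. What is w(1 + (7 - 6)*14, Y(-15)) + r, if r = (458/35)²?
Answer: 209764/1225 + 3*√26 ≈ 186.53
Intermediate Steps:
Y(E) = 3 (Y(E) = 2 + E/E = 2 + 1 = 3)
r = 209764/1225 (r = (458*(1/35))² = (458/35)² = 209764/1225 ≈ 171.24)
w(1 + (7 - 6)*14, Y(-15)) + r = √((1 + (7 - 6)*14)² + 3²) + 209764/1225 = √((1 + 1*14)² + 9) + 209764/1225 = √((1 + 14)² + 9) + 209764/1225 = √(15² + 9) + 209764/1225 = √(225 + 9) + 209764/1225 = √234 + 209764/1225 = 3*√26 + 209764/1225 = 209764/1225 + 3*√26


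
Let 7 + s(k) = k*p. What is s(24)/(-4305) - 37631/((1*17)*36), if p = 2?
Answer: -1317289/21420 ≈ -61.498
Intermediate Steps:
s(k) = -7 + 2*k (s(k) = -7 + k*2 = -7 + 2*k)
s(24)/(-4305) - 37631/((1*17)*36) = (-7 + 2*24)/(-4305) - 37631/((1*17)*36) = (-7 + 48)*(-1/4305) - 37631/(17*36) = 41*(-1/4305) - 37631/612 = -1/105 - 37631*1/612 = -1/105 - 37631/612 = -1317289/21420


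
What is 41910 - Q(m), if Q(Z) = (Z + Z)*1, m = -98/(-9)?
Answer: 376994/9 ≈ 41888.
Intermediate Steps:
m = 98/9 (m = -98*(-⅑) = 98/9 ≈ 10.889)
Q(Z) = 2*Z (Q(Z) = (2*Z)*1 = 2*Z)
41910 - Q(m) = 41910 - 2*98/9 = 41910 - 1*196/9 = 41910 - 196/9 = 376994/9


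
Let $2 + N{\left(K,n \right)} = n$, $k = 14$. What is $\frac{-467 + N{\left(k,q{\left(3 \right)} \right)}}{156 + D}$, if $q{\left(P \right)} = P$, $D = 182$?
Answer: $- \frac{233}{169} \approx -1.3787$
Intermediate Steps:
$N{\left(K,n \right)} = -2 + n$
$\frac{-467 + N{\left(k,q{\left(3 \right)} \right)}}{156 + D} = \frac{-467 + \left(-2 + 3\right)}{156 + 182} = \frac{-467 + 1}{338} = \left(-466\right) \frac{1}{338} = - \frac{233}{169}$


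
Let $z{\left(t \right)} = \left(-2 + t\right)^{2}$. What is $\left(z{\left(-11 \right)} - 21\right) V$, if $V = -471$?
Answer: $-69708$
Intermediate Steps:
$\left(z{\left(-11 \right)} - 21\right) V = \left(\left(-2 - 11\right)^{2} - 21\right) \left(-471\right) = \left(\left(-13\right)^{2} - 21\right) \left(-471\right) = \left(169 - 21\right) \left(-471\right) = 148 \left(-471\right) = -69708$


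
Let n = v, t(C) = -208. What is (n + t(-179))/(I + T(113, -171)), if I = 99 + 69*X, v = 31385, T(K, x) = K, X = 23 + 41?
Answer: 31177/4628 ≈ 6.7366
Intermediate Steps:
X = 64
n = 31385
I = 4515 (I = 99 + 69*64 = 99 + 4416 = 4515)
(n + t(-179))/(I + T(113, -171)) = (31385 - 208)/(4515 + 113) = 31177/4628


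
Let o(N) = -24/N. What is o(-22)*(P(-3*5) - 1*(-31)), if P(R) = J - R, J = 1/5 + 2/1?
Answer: 2892/55 ≈ 52.582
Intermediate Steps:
J = 11/5 (J = 1*(⅕) + 2*1 = ⅕ + 2 = 11/5 ≈ 2.2000)
P(R) = 11/5 - R
o(-22)*(P(-3*5) - 1*(-31)) = (-24/(-22))*((11/5 - (-3)*5) - 1*(-31)) = (-24*(-1/22))*((11/5 - 1*(-15)) + 31) = 12*((11/5 + 15) + 31)/11 = 12*(86/5 + 31)/11 = (12/11)*(241/5) = 2892/55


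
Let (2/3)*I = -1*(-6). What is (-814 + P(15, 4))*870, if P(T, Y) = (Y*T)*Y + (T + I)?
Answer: -478500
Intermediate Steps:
I = 9 (I = 3*(-1*(-6))/2 = (3/2)*6 = 9)
P(T, Y) = 9 + T + T*Y² (P(T, Y) = (Y*T)*Y + (T + 9) = (T*Y)*Y + (9 + T) = T*Y² + (9 + T) = 9 + T + T*Y²)
(-814 + P(15, 4))*870 = (-814 + (9 + 15 + 15*4²))*870 = (-814 + (9 + 15 + 15*16))*870 = (-814 + (9 + 15 + 240))*870 = (-814 + 264)*870 = -550*870 = -478500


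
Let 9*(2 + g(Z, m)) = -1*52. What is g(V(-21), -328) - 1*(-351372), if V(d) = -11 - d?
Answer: 3162278/9 ≈ 3.5136e+5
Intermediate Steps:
g(Z, m) = -70/9 (g(Z, m) = -2 + (-1*52)/9 = -2 + (⅑)*(-52) = -2 - 52/9 = -70/9)
g(V(-21), -328) - 1*(-351372) = -70/9 - 1*(-351372) = -70/9 + 351372 = 3162278/9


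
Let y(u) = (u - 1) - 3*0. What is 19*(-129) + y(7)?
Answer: -2445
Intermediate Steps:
y(u) = -1 + u (y(u) = (-1 + u) + 0 = -1 + u)
19*(-129) + y(7) = 19*(-129) + (-1 + 7) = -2451 + 6 = -2445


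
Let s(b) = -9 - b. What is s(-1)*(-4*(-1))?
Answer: -32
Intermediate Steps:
s(-1)*(-4*(-1)) = (-9 - 1*(-1))*(-4*(-1)) = (-9 + 1)*4 = -8*4 = -32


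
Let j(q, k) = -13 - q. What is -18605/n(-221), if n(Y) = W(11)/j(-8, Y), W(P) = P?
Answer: 93025/11 ≈ 8456.8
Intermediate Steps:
n(Y) = -11/5 (n(Y) = 11/(-13 - 1*(-8)) = 11/(-13 + 8) = 11/(-5) = 11*(-⅕) = -11/5)
-18605/n(-221) = -18605/(-11/5) = -18605*(-5/11) = 93025/11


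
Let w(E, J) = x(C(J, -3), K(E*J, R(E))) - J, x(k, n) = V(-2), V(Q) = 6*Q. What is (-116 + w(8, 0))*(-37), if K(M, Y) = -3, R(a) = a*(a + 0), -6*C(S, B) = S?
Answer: 4736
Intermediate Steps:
C(S, B) = -S/6
R(a) = a² (R(a) = a*a = a²)
x(k, n) = -12 (x(k, n) = 6*(-2) = -12)
w(E, J) = -12 - J
(-116 + w(8, 0))*(-37) = (-116 + (-12 - 1*0))*(-37) = (-116 + (-12 + 0))*(-37) = (-116 - 12)*(-37) = -128*(-37) = 4736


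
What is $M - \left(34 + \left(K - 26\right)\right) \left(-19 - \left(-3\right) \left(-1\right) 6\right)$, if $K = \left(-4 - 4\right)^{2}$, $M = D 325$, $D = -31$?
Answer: $-7411$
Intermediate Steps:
$M = -10075$ ($M = \left(-31\right) 325 = -10075$)
$K = 64$ ($K = \left(-8\right)^{2} = 64$)
$M - \left(34 + \left(K - 26\right)\right) \left(-19 - \left(-3\right) \left(-1\right) 6\right) = -10075 - \left(34 + \left(64 - 26\right)\right) \left(-19 - \left(-3\right) \left(-1\right) 6\right) = -10075 - \left(34 + 38\right) \left(-19 - 3 \cdot 6\right) = -10075 - 72 \left(-19 - 18\right) = -10075 - 72 \left(-37\right) = -10075 - -2664 = -10075 + 2664 = -7411$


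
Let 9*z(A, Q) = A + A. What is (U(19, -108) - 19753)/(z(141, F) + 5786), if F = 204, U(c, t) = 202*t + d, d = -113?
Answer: -62523/8726 ≈ -7.1651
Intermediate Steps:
U(c, t) = -113 + 202*t (U(c, t) = 202*t - 113 = -113 + 202*t)
z(A, Q) = 2*A/9 (z(A, Q) = (A + A)/9 = (2*A)/9 = 2*A/9)
(U(19, -108) - 19753)/(z(141, F) + 5786) = ((-113 + 202*(-108)) - 19753)/((2/9)*141 + 5786) = ((-113 - 21816) - 19753)/(94/3 + 5786) = (-21929 - 19753)/(17452/3) = -41682*3/17452 = -62523/8726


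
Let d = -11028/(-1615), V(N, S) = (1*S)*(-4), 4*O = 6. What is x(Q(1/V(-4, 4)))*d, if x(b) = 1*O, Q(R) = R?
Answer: 16542/1615 ≈ 10.243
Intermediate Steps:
O = 3/2 (O = (¼)*6 = 3/2 ≈ 1.5000)
V(N, S) = -4*S (V(N, S) = S*(-4) = -4*S)
d = 11028/1615 (d = -11028*(-1/1615) = 11028/1615 ≈ 6.8285)
x(b) = 3/2 (x(b) = 1*(3/2) = 3/2)
x(Q(1/V(-4, 4)))*d = (3/2)*(11028/1615) = 16542/1615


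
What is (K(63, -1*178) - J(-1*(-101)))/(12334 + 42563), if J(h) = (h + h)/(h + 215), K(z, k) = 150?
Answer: 23599/8673726 ≈ 0.0027207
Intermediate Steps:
J(h) = 2*h/(215 + h) (J(h) = (2*h)/(215 + h) = 2*h/(215 + h))
(K(63, -1*178) - J(-1*(-101)))/(12334 + 42563) = (150 - 2*(-1*(-101))/(215 - 1*(-101)))/(12334 + 42563) = (150 - 2*101/(215 + 101))/54897 = (150 - 2*101/316)*(1/54897) = (150 - 1*101/158)*(1/54897) = (150 - 101/158)*(1/54897) = (23599/158)*(1/54897) = 23599/8673726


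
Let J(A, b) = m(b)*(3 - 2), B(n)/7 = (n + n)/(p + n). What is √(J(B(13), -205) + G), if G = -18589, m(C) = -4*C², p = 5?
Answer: I*√186689 ≈ 432.08*I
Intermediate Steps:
B(n) = 14*n/(5 + n) (B(n) = 7*((n + n)/(5 + n)) = 7*((2*n)/(5 + n)) = 7*(2*n/(5 + n)) = 14*n/(5 + n))
J(A, b) = -4*b² (J(A, b) = (-4*b²)*(3 - 2) = -4*b²*1 = -4*b²)
√(J(B(13), -205) + G) = √(-4*(-205)² - 18589) = √(-4*42025 - 18589) = √(-168100 - 18589) = √(-186689) = I*√186689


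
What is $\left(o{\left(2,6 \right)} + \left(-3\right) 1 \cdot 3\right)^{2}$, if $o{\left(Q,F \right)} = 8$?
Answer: $1$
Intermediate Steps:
$\left(o{\left(2,6 \right)} + \left(-3\right) 1 \cdot 3\right)^{2} = \left(8 + \left(-3\right) 1 \cdot 3\right)^{2} = \left(8 - 9\right)^{2} = \left(-1\right)^{2} = 1$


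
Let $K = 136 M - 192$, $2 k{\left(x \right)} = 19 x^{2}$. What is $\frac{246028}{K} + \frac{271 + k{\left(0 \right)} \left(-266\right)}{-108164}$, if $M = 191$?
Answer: $\frac{3325548141}{348612572} \approx 9.5394$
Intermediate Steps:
$k{\left(x \right)} = \frac{19 x^{2}}{2}$
$K = 25784$ ($K = 136 \cdot 191 - 192 = 25976 - 192 = 25784$)
$\frac{246028}{K} + \frac{271 + k{\left(0 \right)} \left(-266\right)}{-108164} = \frac{246028}{25784} + \frac{271 + \frac{19 \cdot 0^{2}}{2} \left(-266\right)}{-108164} = 246028 \cdot \frac{1}{25784} + \left(271 + \frac{19}{2} \cdot 0 \left(-266\right)\right) \left(- \frac{1}{108164}\right) = \frac{61507}{6446} + \left(271 + 0 \left(-266\right)\right) \left(- \frac{1}{108164}\right) = \frac{61507}{6446} + \left(271 + 0\right) \left(- \frac{1}{108164}\right) = \frac{61507}{6446} + 271 \left(- \frac{1}{108164}\right) = \frac{61507}{6446} - \frac{271}{108164} = \frac{3325548141}{348612572}$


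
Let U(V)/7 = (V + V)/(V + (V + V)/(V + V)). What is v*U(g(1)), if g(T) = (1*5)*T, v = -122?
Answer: -4270/3 ≈ -1423.3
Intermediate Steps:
g(T) = 5*T
U(V) = 14*V/(1 + V) (U(V) = 7*((V + V)/(V + (V + V)/(V + V))) = 7*((2*V)/(V + (2*V)/((2*V)))) = 7*((2*V)/(V + (2*V)*(1/(2*V)))) = 7*((2*V)/(V + 1)) = 7*((2*V)/(1 + V)) = 7*(2*V/(1 + V)) = 14*V/(1 + V))
v*U(g(1)) = -1708*5*1/(1 + 5*1) = -1708*5/(1 + 5) = -1708*5/6 = -122*35/3 = -4270/3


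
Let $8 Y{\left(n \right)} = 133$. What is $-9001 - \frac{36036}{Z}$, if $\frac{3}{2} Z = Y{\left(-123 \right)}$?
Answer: $- \frac{232795}{19} \approx -12252.0$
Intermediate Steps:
$Y{\left(n \right)} = \frac{133}{8}$ ($Y{\left(n \right)} = \frac{1}{8} \cdot 133 = \frac{133}{8}$)
$Z = \frac{133}{12}$ ($Z = \frac{2}{3} \cdot \frac{133}{8} = \frac{133}{12} \approx 11.083$)
$-9001 - \frac{36036}{Z} = -9001 - \frac{36036}{\frac{133}{12}} = -9001 - \frac{61776}{19} = - \frac{232795}{19}$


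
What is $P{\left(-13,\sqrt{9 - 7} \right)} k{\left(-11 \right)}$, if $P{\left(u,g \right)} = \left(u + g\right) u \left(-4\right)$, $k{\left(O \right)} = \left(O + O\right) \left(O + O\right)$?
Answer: $-327184 + 25168 \sqrt{2} \approx -2.9159 \cdot 10^{5}$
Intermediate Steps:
$k{\left(O \right)} = 4 O^{2}$ ($k{\left(O \right)} = 2 O 2 O = 4 O^{2}$)
$P{\left(u,g \right)} = - 4 u \left(g + u\right)$ ($P{\left(u,g \right)} = \left(g + u\right) u \left(-4\right) = u \left(g + u\right) \left(-4\right) = - 4 u \left(g + u\right)$)
$P{\left(-13,\sqrt{9 - 7} \right)} k{\left(-11 \right)} = \left(-4\right) \left(-13\right) \left(\sqrt{9 - 7} - 13\right) 4 \left(-11\right)^{2} = \left(-4\right) \left(-13\right) \left(\sqrt{2} - 13\right) 4 \cdot 121 = \left(-4\right) \left(-13\right) \left(-13 + \sqrt{2}\right) 484 = \left(-676 + 52 \sqrt{2}\right) 484 = -327184 + 25168 \sqrt{2}$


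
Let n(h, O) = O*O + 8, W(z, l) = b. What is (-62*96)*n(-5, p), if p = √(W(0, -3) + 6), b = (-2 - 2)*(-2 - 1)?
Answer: -154752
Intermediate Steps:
b = 12 (b = -4*(-3) = 12)
W(z, l) = 12
p = 3*√2 (p = √(12 + 6) = √18 = 3*√2 ≈ 4.2426)
n(h, O) = 8 + O² (n(h, O) = O² + 8 = 8 + O²)
(-62*96)*n(-5, p) = (-62*96)*(8 + (3*√2)²) = -5952*(8 + 18) = -5952*26 = -154752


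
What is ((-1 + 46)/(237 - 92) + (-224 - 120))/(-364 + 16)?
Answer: 9967/10092 ≈ 0.98761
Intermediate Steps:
((-1 + 46)/(237 - 92) + (-224 - 120))/(-364 + 16) = (45/145 - 344)/(-348) = (45*(1/145) - 344)*(-1/348) = (9/29 - 344)*(-1/348) = -9967/29*(-1/348) = 9967/10092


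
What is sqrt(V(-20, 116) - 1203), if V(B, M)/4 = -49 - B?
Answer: I*sqrt(1319) ≈ 36.318*I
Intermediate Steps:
V(B, M) = -196 - 4*B (V(B, M) = 4*(-49 - B) = -196 - 4*B)
sqrt(V(-20, 116) - 1203) = sqrt((-196 - 4*(-20)) - 1203) = sqrt((-196 + 80) - 1203) = sqrt(-116 - 1203) = sqrt(-1319) = I*sqrt(1319)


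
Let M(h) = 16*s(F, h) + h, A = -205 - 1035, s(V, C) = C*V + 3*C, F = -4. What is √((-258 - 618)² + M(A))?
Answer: 2*√196494 ≈ 886.55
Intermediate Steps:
s(V, C) = 3*C + C*V
A = -1240
M(h) = -15*h (M(h) = 16*(h*(3 - 4)) + h = 16*(h*(-1)) + h = 16*(-h) + h = -16*h + h = -15*h)
√((-258 - 618)² + M(A)) = √((-258 - 618)² - 15*(-1240)) = √((-876)² + 18600) = √(767376 + 18600) = √785976 = 2*√196494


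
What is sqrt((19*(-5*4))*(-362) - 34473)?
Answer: sqrt(103087) ≈ 321.07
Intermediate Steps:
sqrt((19*(-5*4))*(-362) - 34473) = sqrt((19*(-20))*(-362) - 34473) = sqrt(-380*(-362) - 34473) = sqrt(137560 - 34473) = sqrt(103087)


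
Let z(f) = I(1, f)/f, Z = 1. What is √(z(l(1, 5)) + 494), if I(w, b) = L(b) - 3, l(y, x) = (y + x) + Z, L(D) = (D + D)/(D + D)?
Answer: 24*√42/7 ≈ 22.220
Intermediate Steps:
L(D) = 1 (L(D) = (2*D)/((2*D)) = (2*D)*(1/(2*D)) = 1)
l(y, x) = 1 + x + y (l(y, x) = (y + x) + 1 = (x + y) + 1 = 1 + x + y)
I(w, b) = -2 (I(w, b) = 1 - 3 = -2)
z(f) = -2/f
√(z(l(1, 5)) + 494) = √(-2/(1 + 5 + 1) + 494) = √(-2/7 + 494) = √(3456/7) = 24*√42/7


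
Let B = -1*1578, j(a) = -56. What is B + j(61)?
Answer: -1634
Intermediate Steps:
B = -1578
B + j(61) = -1578 - 56 = -1634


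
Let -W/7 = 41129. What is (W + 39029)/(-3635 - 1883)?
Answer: 124437/2759 ≈ 45.102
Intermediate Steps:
W = -287903 (W = -7*41129 = -287903)
(W + 39029)/(-3635 - 1883) = (-287903 + 39029)/(-3635 - 1883) = -248874/(-5518) = -248874*(-1/5518) = 124437/2759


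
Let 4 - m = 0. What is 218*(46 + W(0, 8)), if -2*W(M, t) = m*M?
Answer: 10028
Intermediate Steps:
m = 4 (m = 4 - 1*0 = 4 + 0 = 4)
W(M, t) = -2*M
218*(46 + W(0, 8)) = 218*(46 - 2*0) = 218*(46 + 0) = 218*46 = 10028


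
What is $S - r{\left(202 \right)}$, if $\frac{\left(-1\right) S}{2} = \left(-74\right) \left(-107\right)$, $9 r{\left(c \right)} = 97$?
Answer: $- \frac{142621}{9} \approx -15847.0$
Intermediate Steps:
$r{\left(c \right)} = \frac{97}{9}$ ($r{\left(c \right)} = \frac{1}{9} \cdot 97 = \frac{97}{9}$)
$S = -15836$ ($S = - 2 \left(\left(-74\right) \left(-107\right)\right) = \left(-2\right) 7918 = -15836$)
$S - r{\left(202 \right)} = -15836 - \frac{97}{9} = - \frac{142621}{9}$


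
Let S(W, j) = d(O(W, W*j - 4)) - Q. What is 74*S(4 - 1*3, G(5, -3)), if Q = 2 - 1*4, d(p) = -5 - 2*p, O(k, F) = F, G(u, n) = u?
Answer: -370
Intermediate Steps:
Q = -2 (Q = 2 - 4 = -2)
S(W, j) = 5 - 2*W*j (S(W, j) = (-5 - 2*(W*j - 4)) - 1*(-2) = (-5 - 2*(-4 + W*j)) + 2 = (-5 + (8 - 2*W*j)) + 2 = (3 - 2*W*j) + 2 = 5 - 2*W*j)
74*S(4 - 1*3, G(5, -3)) = 74*(5 - 2*(4 - 1*3)*5) = 74*(5 - 2*(4 - 3)*5) = 74*(5 - 2*1*5) = 74*(5 - 10) = 74*(-5) = -370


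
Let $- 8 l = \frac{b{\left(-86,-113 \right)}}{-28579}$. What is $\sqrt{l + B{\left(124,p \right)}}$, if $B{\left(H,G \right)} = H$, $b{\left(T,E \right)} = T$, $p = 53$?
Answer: $\frac{\sqrt{405111354639}}{57158} \approx 11.136$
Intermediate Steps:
$l = - \frac{43}{114316}$ ($l = - \frac{\left(-86\right) \frac{1}{-28579}}{8} = - \frac{\left(-86\right) \left(- \frac{1}{28579}\right)}{8} = \left(- \frac{1}{8}\right) \frac{86}{28579} = - \frac{43}{114316} \approx -0.00037615$)
$\sqrt{l + B{\left(124,p \right)}} = \sqrt{- \frac{43}{114316} + 124} = \sqrt{\frac{14175141}{114316}} = \frac{\sqrt{405111354639}}{57158}$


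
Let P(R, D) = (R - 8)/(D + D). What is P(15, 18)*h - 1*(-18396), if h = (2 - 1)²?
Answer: 662263/36 ≈ 18396.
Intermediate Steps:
P(R, D) = (-8 + R)/(2*D) (P(R, D) = (-8 + R)/((2*D)) = (-8 + R)*(1/(2*D)) = (-8 + R)/(2*D))
h = 1 (h = 1² = 1)
P(15, 18)*h - 1*(-18396) = ((½)*(-8 + 15)/18)*1 - 1*(-18396) = ((½)*(1/18)*7)*1 + 18396 = (7/36)*1 + 18396 = 7/36 + 18396 = 662263/36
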